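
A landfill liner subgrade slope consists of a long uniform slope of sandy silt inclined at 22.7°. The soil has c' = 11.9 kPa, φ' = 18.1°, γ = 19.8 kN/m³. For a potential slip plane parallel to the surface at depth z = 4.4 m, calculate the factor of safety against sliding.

For an infinite slope with a slip plane parallel to the surface (no pore pressure): FS = [c' + γz cos²β tanφ'] / [γz sinβ cosβ].
γz = 19.8·4.4 = 87.12 kN/m²
Numerator = 11.9 + 87.12·cos²22.7°·tan18.1° = 11.9 + 87.12·0.8511·0.3269 = 36.135 kPa
Denominator = 87.12·sin22.7°·cos22.7° = 87.12·0.3859·0.9225 = 31.016 kPa
FS = 36.135 / 31.016 = 1.165

FS = 1.17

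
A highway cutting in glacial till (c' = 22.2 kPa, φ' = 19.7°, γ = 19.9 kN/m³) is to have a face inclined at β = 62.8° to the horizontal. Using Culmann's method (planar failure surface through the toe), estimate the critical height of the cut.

H_c = 13.85 m

Culmann's analysis gives the critical failure plane at α_cr = (β + φ')/2 = (62.8 + 19.7)/2 = 41.2°, and the critical height
H_c = (4c'/γ) · sinβ cosφ' / [1 − cos(β − φ')]
    = (4·22.2/19.9) · sin62.8°·cos19.7° / [1 − cos(43.1°)]
    = 4.462 · 0.8894·0.9415 / [1 − 0.7302]
    = 4.462 · 0.8374 / 0.2698
    = 13.85 m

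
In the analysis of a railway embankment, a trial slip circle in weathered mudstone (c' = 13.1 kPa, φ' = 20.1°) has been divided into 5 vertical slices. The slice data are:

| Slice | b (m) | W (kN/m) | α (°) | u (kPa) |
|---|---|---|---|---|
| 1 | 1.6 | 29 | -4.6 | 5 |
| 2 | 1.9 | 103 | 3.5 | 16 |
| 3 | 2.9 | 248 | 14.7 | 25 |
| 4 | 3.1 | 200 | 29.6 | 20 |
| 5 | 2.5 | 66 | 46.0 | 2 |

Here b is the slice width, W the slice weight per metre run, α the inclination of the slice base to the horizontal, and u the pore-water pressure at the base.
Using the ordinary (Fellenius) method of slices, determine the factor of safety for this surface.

Ordinary method of slices: FS = Σ[c'·Δl_i + (W_i cosα_i − u_i·Δl_i)·tanφ'] / Σ W_i sinα_i, with Δl_i = b_i / cosα_i.
Slice 1: Δl = 1.6/cos(-4.6°) = 1.605 m; N'_1 = 29·cos(-4.6°) − 5·1.605 = 20.9; c'Δl = 21.03; W sinα = -2.3
Slice 2: Δl = 1.9/cos3.5° = 1.904 m; N'_2 = 103·cos3.5° − 16·1.904 = 72.4; c'Δl = 24.94; W sinα = 6.3
Slice 3: Δl = 2.9/cos14.7° = 2.998 m; N'_3 = 248·cos14.7° − 25·2.998 = 164.9; c'Δl = 39.28; W sinα = 62.9
Slice 4: Δl = 3.1/cos29.6° = 3.565 m; N'_4 = 200·cos29.6° − 20·3.565 = 102.6; c'Δl = 46.71; W sinα = 98.8
Slice 5: Δl = 2.5/cos46.0° = 3.599 m; N'_5 = 66·cos46.0° − 2·3.599 = 38.6; c'Δl = 47.15; W sinα = 47.5
Σc'Δl = 179.1 kN/m; ΣN' = 399.4 kN/m; ΣW sinα = 213.2 kN/m
Resisting = 179.1 + 399.4·tan20.1° = 179.1 + 146.2 = 325.3 kN/m
FS = 325.3 / 213.2 = 1.526

FS = 1.53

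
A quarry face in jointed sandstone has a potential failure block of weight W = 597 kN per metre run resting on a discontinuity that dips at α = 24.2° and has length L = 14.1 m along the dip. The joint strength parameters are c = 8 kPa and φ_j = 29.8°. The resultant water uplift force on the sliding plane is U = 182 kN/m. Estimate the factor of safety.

Resolving the block weight along and normal to the plane and applying the Mohr–Coulomb strength on the joint:
N' = W cosα − U = 597·cos24.2° − 182 = 362.5 kN/m
Driving force T = W sinα = 597·sin24.2° = 244.7 kN/m
Resisting force R = c·L + N'·tanφ_j = 8·14.1 + 362.5·tan29.8° = 112.8 + 207.6 = 320.4 kN/m
FS = R / T = 320.4 / 244.7 = 1.309

FS = 1.31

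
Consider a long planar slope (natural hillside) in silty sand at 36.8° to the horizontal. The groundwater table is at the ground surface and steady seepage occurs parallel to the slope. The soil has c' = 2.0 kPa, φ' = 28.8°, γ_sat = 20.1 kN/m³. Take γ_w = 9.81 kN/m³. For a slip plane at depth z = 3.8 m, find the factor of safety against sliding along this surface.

FS = 0.43

With seepage parallel to the slope and the water table at the surface, the effective normal stress on the slip plane uses the buoyant unit weight γ' = γ_sat − γ_w while the driving shear stress uses γ_sat:
FS = [c' + γ' z cos²β tanφ'] / [γ_sat z sinβ cosβ]
γ' = 20.1 − 9.81 = 10.29 kN/m³
Numerator = 2.0 + 10.29·3.8·cos²36.8°·tan28.8° = 2.0 + 10.29·3.8·0.6412·0.5498 = 15.783 kPa
Denominator = 20.1·3.8·sin36.8°·cos36.8° = 20.1·3.8·0.5990·0.8007 = 36.636 kPa
FS = 15.783 / 36.636 = 0.431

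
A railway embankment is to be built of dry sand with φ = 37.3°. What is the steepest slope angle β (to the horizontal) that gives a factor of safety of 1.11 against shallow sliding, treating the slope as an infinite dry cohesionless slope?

β = 34.5°

For an infinite dry cohesionless slope FS = tanφ/tanβ, so tanβ = tanφ / FS.
tanβ = tan37.3° / 1.11 = 0.7618 / 1.11 = 0.6863
β = arctan(0.6863) = 34.46°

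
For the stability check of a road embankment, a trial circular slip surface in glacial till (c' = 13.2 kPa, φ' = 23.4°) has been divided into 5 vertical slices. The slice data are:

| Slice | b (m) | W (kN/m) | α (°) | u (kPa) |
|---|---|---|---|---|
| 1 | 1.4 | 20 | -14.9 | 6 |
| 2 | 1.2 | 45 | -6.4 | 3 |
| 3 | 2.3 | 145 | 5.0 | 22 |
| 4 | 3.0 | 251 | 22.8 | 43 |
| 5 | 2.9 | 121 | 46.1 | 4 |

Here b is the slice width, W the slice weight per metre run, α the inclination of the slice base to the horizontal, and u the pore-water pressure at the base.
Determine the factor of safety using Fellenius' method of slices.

FS = 1.58

Ordinary method of slices: FS = Σ[c'·Δl_i + (W_i cosα_i − u_i·Δl_i)·tanφ'] / Σ W_i sinα_i, with Δl_i = b_i / cosα_i.
Slice 1: Δl = 1.4/cos(-14.9°) = 1.449 m; N'_1 = 20·cos(-14.9°) − 6·1.449 = 10.6; c'Δl = 19.12; W sinα = -5.1
Slice 2: Δl = 1.2/cos(-6.4°) = 1.208 m; N'_2 = 45·cos(-6.4°) − 3·1.208 = 41.1; c'Δl = 15.94; W sinα = -5.0
Slice 3: Δl = 2.3/cos5.0° = 2.309 m; N'_3 = 145·cos5.0° − 22·2.309 = 93.7; c'Δl = 30.48; W sinα = 12.6
Slice 4: Δl = 3.0/cos22.8° = 3.254 m; N'_4 = 251·cos22.8° − 43·3.254 = 91.5; c'Δl = 42.96; W sinα = 97.3
Slice 5: Δl = 2.9/cos46.1° = 4.182 m; N'_5 = 121·cos46.1° − 4·4.182 = 67.2; c'Δl = 55.21; W sinα = 87.2
Σc'Δl = 163.7 kN/m; ΣN' = 304.0 kN/m; ΣW sinα = 186.9 kN/m
Resisting = 163.7 + 304.0·tan23.4° = 163.7 + 131.6 = 295.3 kN/m
FS = 295.3 / 186.9 = 1.580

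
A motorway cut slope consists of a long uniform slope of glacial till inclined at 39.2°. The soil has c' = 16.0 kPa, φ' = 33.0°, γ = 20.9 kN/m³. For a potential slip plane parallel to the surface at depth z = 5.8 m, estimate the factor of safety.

For an infinite slope with a slip plane parallel to the surface (no pore pressure): FS = [c' + γz cos²β tanφ'] / [γz sinβ cosβ].
γz = 20.9·5.8 = 121.22 kN/m²
Numerator = 16.0 + 121.22·cos²39.2°·tan33.0° = 16.0 + 121.22·0.6005·0.6494 = 63.275 kPa
Denominator = 121.22·sin39.2°·cos39.2° = 121.22·0.6320·0.7749 = 59.372 kPa
FS = 63.275 / 59.372 = 1.066

FS = 1.07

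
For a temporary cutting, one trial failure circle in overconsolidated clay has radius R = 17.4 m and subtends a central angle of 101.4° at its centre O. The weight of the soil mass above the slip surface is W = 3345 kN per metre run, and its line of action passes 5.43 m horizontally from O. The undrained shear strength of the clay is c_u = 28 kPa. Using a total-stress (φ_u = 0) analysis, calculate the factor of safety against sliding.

Taking moments about the centre O, the resisting moment is provided by the undrained shear strength acting along the arc:
Arc length L_a = R·θ = 17.4·(101.4°·π/180) = 17.4·1.7698 = 30.79 m
M_R = c_u·L_a·R = 28·30.79·17.4 = 15002.8 kN·m/m
M_D = W·d = 3345·5.43 = 18163.3 kN·m/m
FS = M_R / M_D = 15002.8 / 18163.3 = 0.826

FS = 0.83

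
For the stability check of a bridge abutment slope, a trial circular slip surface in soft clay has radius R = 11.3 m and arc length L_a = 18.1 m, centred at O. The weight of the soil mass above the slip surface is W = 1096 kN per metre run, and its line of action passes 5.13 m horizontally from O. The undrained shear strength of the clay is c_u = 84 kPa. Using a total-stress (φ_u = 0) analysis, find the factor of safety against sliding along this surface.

Taking moments about the centre O, the resisting moment is provided by the undrained shear strength acting along the arc:
M_R = c_u·L_a·R = 84·18.10·11.3 = 17180.5 kN·m/m
M_D = W·d = 1096·5.13 = 5622.5 kN·m/m
FS = M_R / M_D = 17180.5 / 5622.5 = 3.056

FS = 3.06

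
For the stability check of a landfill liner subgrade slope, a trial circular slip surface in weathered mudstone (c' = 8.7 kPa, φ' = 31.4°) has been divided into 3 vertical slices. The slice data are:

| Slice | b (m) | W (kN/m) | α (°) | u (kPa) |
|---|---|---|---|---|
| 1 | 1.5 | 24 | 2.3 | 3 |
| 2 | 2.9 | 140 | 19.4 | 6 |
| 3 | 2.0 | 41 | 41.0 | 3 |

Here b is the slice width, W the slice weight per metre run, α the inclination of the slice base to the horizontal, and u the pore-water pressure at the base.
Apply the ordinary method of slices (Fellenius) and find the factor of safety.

Ordinary method of slices: FS = Σ[c'·Δl_i + (W_i cosα_i − u_i·Δl_i)·tanφ'] / Σ W_i sinα_i, with Δl_i = b_i / cosα_i.
Slice 1: Δl = 1.5/cos2.3° = 1.501 m; N'_1 = 24·cos2.3° − 3·1.501 = 19.5; c'Δl = 13.06; W sinα = 1.0
Slice 2: Δl = 2.9/cos19.4° = 3.075 m; N'_2 = 140·cos19.4° − 6·3.075 = 113.6; c'Δl = 26.75; W sinα = 46.5
Slice 3: Δl = 2.0/cos41.0° = 2.650 m; N'_3 = 41·cos41.0° − 3·2.650 = 23.0; c'Δl = 23.06; W sinα = 26.9
Σc'Δl = 62.9 kN/m; ΣN' = 156.1 kN/m; ΣW sinα = 74.4 kN/m
Resisting = 62.9 + 156.1·tan31.4° = 62.9 + 95.3 = 158.1 kN/m
FS = 158.1 / 74.4 = 2.126

FS = 2.13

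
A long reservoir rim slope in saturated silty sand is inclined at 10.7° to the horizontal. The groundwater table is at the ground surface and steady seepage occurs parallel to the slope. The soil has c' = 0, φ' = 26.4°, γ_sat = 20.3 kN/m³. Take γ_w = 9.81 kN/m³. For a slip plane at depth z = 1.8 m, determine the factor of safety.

With seepage parallel to the slope and the water table at the surface, the effective normal stress on the slip plane uses the buoyant unit weight γ' = γ_sat − γ_w while the driving shear stress uses γ_sat:
FS = [c' + γ' z cos²β tanφ'] / [γ_sat z sinβ cosβ]
(For c' = 0 this reduces to FS = (γ'/γ_sat)·tanφ'/tanβ.)
γ' = 20.3 − 9.81 = 10.49 kN/m³
Numerator = 0.0 + 10.49·1.8·cos²10.7°·tan26.4° = 0.0 + 10.49·1.8·0.9655·0.4964 = 9.050 kPa
Denominator = 20.3·1.8·sin10.7°·cos10.7° = 20.3·1.8·0.1857·0.9826 = 6.666 kPa
FS = 9.050 / 6.666 = 1.358

FS = 1.36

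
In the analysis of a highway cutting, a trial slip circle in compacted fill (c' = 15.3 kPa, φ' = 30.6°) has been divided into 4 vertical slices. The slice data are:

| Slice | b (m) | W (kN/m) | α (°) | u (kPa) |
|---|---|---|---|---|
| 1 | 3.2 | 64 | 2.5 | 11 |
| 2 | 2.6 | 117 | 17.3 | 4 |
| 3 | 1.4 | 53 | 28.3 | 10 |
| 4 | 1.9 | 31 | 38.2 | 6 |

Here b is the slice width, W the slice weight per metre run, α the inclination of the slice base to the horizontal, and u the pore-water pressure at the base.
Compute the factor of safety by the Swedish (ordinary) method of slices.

FS = 3.09

Ordinary method of slices: FS = Σ[c'·Δl_i + (W_i cosα_i − u_i·Δl_i)·tanφ'] / Σ W_i sinα_i, with Δl_i = b_i / cosα_i.
Slice 1: Δl = 3.2/cos2.5° = 3.203 m; N'_1 = 64·cos2.5° − 11·3.203 = 28.7; c'Δl = 49.01; W sinα = 2.8
Slice 2: Δl = 2.6/cos17.3° = 2.723 m; N'_2 = 117·cos17.3° − 4·2.723 = 100.8; c'Δl = 41.66; W sinα = 34.8
Slice 3: Δl = 1.4/cos28.3° = 1.590 m; N'_3 = 53·cos28.3° − 10·1.590 = 30.8; c'Δl = 24.33; W sinα = 25.1
Slice 4: Δl = 1.9/cos38.2° = 2.418 m; N'_4 = 31·cos38.2° − 6·2.418 = 9.9; c'Δl = 36.99; W sinα = 19.2
Σc'Δl = 152.0 kN/m; ΣN' = 170.1 kN/m; ΣW sinα = 81.9 kN/m
Resisting = 152.0 + 170.1·tan30.6° = 152.0 + 100.6 = 252.6 kN/m
FS = 252.6 / 81.9 = 3.085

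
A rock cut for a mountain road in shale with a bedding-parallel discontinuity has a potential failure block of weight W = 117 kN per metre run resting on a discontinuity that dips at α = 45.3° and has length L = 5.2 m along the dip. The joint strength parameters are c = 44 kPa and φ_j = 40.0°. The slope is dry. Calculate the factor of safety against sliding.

FS = 3.58

Resolving the block weight along and normal to the plane and applying the Mohr–Coulomb strength on the joint:
N' = W cosα = 117·cos45.3° = 82.3 kN/m
Driving force T = W sinα = 117·sin45.3° = 83.2 kN/m
Resisting force R = c·L + N'·tanφ_j = 44·5.2 + 82.3·tan40.0° = 228.8 + 69.1 = 297.9 kN/m
FS = R / T = 297.9 / 83.2 = 3.582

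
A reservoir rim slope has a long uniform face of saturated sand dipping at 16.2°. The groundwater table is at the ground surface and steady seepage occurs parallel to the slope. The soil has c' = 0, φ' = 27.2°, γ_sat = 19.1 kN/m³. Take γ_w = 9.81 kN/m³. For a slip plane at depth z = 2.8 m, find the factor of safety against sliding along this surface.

With seepage parallel to the slope and the water table at the surface, the effective normal stress on the slip plane uses the buoyant unit weight γ' = γ_sat − γ_w while the driving shear stress uses γ_sat:
FS = [c' + γ' z cos²β tanφ'] / [γ_sat z sinβ cosβ]
(For c' = 0 this reduces to FS = (γ'/γ_sat)·tanφ'/tanβ.)
γ' = 19.1 − 9.81 = 9.29 kN/m³
Numerator = 0.0 + 9.29·2.8·cos²16.2°·tan27.2° = 0.0 + 9.29·2.8·0.9222·0.5139 = 12.328 kPa
Denominator = 19.1·2.8·sin16.2°·cos16.2° = 19.1·2.8·0.2790·0.9603 = 14.328 kPa
FS = 12.328 / 14.328 = 0.860

FS = 0.86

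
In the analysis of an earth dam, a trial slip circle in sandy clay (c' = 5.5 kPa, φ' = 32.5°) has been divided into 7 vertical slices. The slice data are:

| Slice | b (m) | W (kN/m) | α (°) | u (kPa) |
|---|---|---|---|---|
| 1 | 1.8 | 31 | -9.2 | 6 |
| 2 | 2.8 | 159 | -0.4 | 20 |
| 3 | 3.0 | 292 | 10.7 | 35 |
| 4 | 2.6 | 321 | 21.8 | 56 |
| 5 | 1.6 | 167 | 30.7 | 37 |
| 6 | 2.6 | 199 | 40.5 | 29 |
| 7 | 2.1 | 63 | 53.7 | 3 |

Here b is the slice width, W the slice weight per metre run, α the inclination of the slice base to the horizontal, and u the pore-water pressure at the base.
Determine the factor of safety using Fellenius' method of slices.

Ordinary method of slices: FS = Σ[c'·Δl_i + (W_i cosα_i − u_i·Δl_i)·tanφ'] / Σ W_i sinα_i, with Δl_i = b_i / cosα_i.
Slice 1: Δl = 1.8/cos(-9.2°) = 1.823 m; N'_1 = 31·cos(-9.2°) − 6·1.823 = 19.7; c'Δl = 10.03; W sinα = -5.0
Slice 2: Δl = 2.8/cos(-0.4°) = 2.800 m; N'_2 = 159·cos(-0.4°) − 20·2.800 = 103.0; c'Δl = 15.40; W sinα = -1.1
Slice 3: Δl = 3.0/cos10.7° = 3.053 m; N'_3 = 292·cos10.7° − 35·3.053 = 180.1; c'Δl = 16.79; W sinα = 54.2
Slice 4: Δl = 2.6/cos21.8° = 2.800 m; N'_4 = 321·cos21.8° − 56·2.800 = 141.2; c'Δl = 15.40; W sinα = 119.2
Slice 5: Δl = 1.6/cos30.7° = 1.861 m; N'_5 = 167·cos30.7° − 37·1.861 = 74.7; c'Δl = 10.23; W sinα = 85.3
Slice 6: Δl = 2.6/cos40.5° = 3.419 m; N'_6 = 199·cos40.5° − 29·3.419 = 52.2; c'Δl = 18.81; W sinα = 129.2
Slice 7: Δl = 2.1/cos53.7° = 3.547 m; N'_7 = 63·cos53.7° − 3·3.547 = 26.7; c'Δl = 19.51; W sinα = 50.8
Σc'Δl = 106.2 kN/m; ΣN' = 597.5 kN/m; ΣW sinα = 432.6 kN/m
Resisting = 106.2 + 597.5·tan32.5° = 106.2 + 380.7 = 486.8 kN/m
FS = 486.8 / 432.6 = 1.125

FS = 1.13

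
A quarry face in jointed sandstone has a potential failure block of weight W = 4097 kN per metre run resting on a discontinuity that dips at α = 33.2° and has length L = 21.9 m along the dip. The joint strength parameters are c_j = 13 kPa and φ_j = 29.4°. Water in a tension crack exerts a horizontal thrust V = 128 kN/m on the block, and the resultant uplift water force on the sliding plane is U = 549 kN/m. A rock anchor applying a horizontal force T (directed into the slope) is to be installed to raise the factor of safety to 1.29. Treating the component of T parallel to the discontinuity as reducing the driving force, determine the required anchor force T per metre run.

T = 839 kN/m

Resolving forces along and normal to the sliding plane, with the horizontal anchor force T adding T·sinα to the effective normal force and T·cosα acting up the plane against the driving force:
FS = [c_jL + (W cosα − U − V sinα + T sinα) tanφ_j] / [W sinα + V cosα − T cosα]
Without the anchor: N' = 2809.1 kN/m, driving T_d = 2350.5 kN/m, resisting R = 13·21.9 + 2809.1·tan29.4° = 1867.6 kN/m, FS = 0.79.
Setting FS = 1.29 and solving for T:
1.29·(2350.5 − T cos33.2°) = 1867.6 + T sin33.2°·tan29.4°
T·(sin33.2°·tan29.4° + 1.29·cos33.2°) = 1.29·2350.5 − 1867.6
T·(0.5476·0.5635 + 1.29·0.8368) = 3032.1 − 1867.6 = 1164.5
T·1.3880 = 1164.5
T = 839.0 kN/m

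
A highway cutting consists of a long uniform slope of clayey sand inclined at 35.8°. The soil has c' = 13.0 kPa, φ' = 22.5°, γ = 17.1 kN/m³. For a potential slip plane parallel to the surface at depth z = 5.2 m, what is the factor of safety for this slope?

FS = 0.88

For an infinite slope with a slip plane parallel to the surface (no pore pressure): FS = [c' + γz cos²β tanφ'] / [γz sinβ cosβ].
γz = 17.1·5.2 = 88.92 kN/m²
Numerator = 13.0 + 88.92·cos²35.8°·tan22.5° = 13.0 + 88.92·0.6578·0.4142 = 37.229 kPa
Denominator = 88.92·sin35.8°·cos35.8° = 88.92·0.5850·0.8111 = 42.187 kPa
FS = 37.229 / 42.187 = 0.882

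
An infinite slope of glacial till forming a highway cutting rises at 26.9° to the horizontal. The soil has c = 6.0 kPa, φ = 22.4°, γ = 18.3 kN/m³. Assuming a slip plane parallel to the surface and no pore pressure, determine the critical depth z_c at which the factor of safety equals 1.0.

z_c = 4.33 m

Setting FS = 1.00 in FS = [c + γz cos²β tanφ] / [γz sinβ cosβ] and solving for z:
z = c / [γ cosβ (FS·sinβ − cosβ·tanφ)]
  = 6.0 / [18.3·cos26.9°·(1.00·sin26.9° − cos26.9°·tan22.4°)]
  = 6.0 / [18.3·0.8918·(1.00·0.4524 − 0.8918·0.4122)]
  = 6.0 / 1.3849 = 4.332 m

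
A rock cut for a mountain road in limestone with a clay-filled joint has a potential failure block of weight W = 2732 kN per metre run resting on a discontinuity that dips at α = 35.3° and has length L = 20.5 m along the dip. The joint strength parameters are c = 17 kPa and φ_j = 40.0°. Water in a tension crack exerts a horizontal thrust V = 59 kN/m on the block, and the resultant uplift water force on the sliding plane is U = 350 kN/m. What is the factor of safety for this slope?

FS = 1.17

Resolving the block weight along and normal to the plane and applying the Mohr–Coulomb strength on the joint:
N' = W cosα − U − V sinα = 2732·cos35.3° − 350 − 59·sin35.3° = 1845.6 kN/m
Driving force T = W sinα + V cosα = 2732·sin35.3° + 59·cos35.3° = 1626.9 kN/m
Resisting force R = c·L + N'·tanφ_j = 17·20.5 + 1845.6·tan40.0° = 348.5 + 1548.6 = 1897.1 kN/m
FS = R / T = 1897.1 / 1626.9 = 1.166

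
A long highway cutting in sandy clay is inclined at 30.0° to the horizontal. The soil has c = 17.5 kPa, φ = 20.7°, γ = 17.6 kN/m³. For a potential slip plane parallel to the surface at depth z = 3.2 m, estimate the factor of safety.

FS = 1.37

For an infinite slope with a slip plane parallel to the surface (no pore pressure): FS = [c + γz cos²β tanφ] / [γz sinβ cosβ].
γz = 17.6·3.2 = 56.32 kN/m²
Numerator = 17.5 + 56.32·cos²30.0°·tan20.7° = 17.5 + 56.32·0.7500·0.3779 = 33.461 kPa
Denominator = 56.32·sin30.0°·cos30.0° = 56.32·0.5000·0.8660 = 24.387 kPa
FS = 33.461 / 24.387 = 1.372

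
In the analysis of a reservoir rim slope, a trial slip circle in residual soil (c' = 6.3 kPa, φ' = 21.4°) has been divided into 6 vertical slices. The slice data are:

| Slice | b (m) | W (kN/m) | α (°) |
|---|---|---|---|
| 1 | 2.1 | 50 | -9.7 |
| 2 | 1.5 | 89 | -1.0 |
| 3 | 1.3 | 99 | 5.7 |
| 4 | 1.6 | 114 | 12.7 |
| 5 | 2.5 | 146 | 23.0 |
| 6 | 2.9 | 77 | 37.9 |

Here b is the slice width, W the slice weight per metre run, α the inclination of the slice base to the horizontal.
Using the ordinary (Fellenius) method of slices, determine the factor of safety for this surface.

Ordinary method of slices: FS = Σ[c'·Δl_i + (W_i cosα_i)·tanφ'] / Σ W_i sinα_i, with Δl_i = b_i / cosα_i.
Slice 1: Δl = 2.1/cos(-9.7°) = 2.130 m; N'_1 = 50·cos(-9.7°) = 49.3; c'Δl = 13.42; W sinα = -8.4
Slice 2: Δl = 1.5/cos(-1.0°) = 1.500 m; N'_2 = 89·cos(-1.0°) = 89.0; c'Δl = 9.45; W sinα = -1.6
Slice 3: Δl = 1.3/cos5.7° = 1.306 m; N'_3 = 99·cos5.7° = 98.5; c'Δl = 8.23; W sinα = 9.8
Slice 4: Δl = 1.6/cos12.7° = 1.640 m; N'_4 = 114·cos12.7° = 111.2; c'Δl = 10.33; W sinα = 25.1
Slice 5: Δl = 2.5/cos23.0° = 2.716 m; N'_5 = 146·cos23.0° = 134.4; c'Δl = 17.11; W sinα = 57.0
Slice 6: Δl = 2.9/cos37.9° = 3.675 m; N'_6 = 77·cos37.9° = 60.8; c'Δl = 23.15; W sinα = 47.3
Σc'Δl = 81.7 kN/m; ΣN' = 543.1 kN/m; ΣW sinα = 129.3 kN/m
Resisting = 81.7 + 543.1·tan21.4° = 81.7 + 212.9 = 294.6 kN/m
FS = 294.6 / 129.3 = 2.279

FS = 2.28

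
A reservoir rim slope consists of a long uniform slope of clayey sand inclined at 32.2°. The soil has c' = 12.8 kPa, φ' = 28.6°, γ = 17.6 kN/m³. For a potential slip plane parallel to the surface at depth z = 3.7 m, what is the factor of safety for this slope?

For an infinite slope with a slip plane parallel to the surface (no pore pressure): FS = [c' + γz cos²β tanφ'] / [γz sinβ cosβ].
γz = 17.6·3.7 = 65.12 kN/m²
Numerator = 12.8 + 65.12·cos²32.2°·tan28.6° = 12.8 + 65.12·0.7160·0.5452 = 38.223 kPa
Denominator = 65.12·sin32.2°·cos32.2° = 65.12·0.5329·0.8462 = 29.364 kPa
FS = 38.223 / 29.364 = 1.302

FS = 1.30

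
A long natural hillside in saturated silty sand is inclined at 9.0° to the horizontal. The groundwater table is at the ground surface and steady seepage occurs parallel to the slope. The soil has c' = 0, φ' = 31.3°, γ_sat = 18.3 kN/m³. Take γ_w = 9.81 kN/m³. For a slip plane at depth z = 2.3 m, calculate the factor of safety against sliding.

With seepage parallel to the slope and the water table at the surface, the effective normal stress on the slip plane uses the buoyant unit weight γ' = γ_sat − γ_w while the driving shear stress uses γ_sat:
FS = [c' + γ' z cos²β tanφ'] / [γ_sat z sinβ cosβ]
(For c' = 0 this reduces to FS = (γ'/γ_sat)·tanφ'/tanβ.)
γ' = 18.3 − 9.81 = 8.49 kN/m³
Numerator = 0.0 + 8.49·2.3·cos²9.0°·tan31.3° = 0.0 + 8.49·2.3·0.9755·0.6080 = 11.582 kPa
Denominator = 18.3·2.3·sin9.0°·cos9.0° = 18.3·2.3·0.1564·0.9877 = 6.503 kPa
FS = 11.582 / 6.503 = 1.781

FS = 1.78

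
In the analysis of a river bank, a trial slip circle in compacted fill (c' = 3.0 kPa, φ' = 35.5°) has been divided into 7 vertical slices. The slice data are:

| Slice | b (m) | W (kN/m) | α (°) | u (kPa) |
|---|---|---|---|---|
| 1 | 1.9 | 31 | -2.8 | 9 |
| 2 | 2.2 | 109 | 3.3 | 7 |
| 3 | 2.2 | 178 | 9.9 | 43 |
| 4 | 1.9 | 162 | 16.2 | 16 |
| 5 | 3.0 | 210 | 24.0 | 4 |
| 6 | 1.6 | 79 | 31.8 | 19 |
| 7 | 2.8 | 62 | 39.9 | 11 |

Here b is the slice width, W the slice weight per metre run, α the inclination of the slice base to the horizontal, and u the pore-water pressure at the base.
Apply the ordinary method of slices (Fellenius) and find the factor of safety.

Ordinary method of slices: FS = Σ[c'·Δl_i + (W_i cosα_i − u_i·Δl_i)·tanφ'] / Σ W_i sinα_i, with Δl_i = b_i / cosα_i.
Slice 1: Δl = 1.9/cos(-2.8°) = 1.902 m; N'_1 = 31·cos(-2.8°) − 9·1.902 = 13.8; c'Δl = 5.71; W sinα = -1.5
Slice 2: Δl = 2.2/cos3.3° = 2.204 m; N'_2 = 109·cos3.3° − 7·2.204 = 93.4; c'Δl = 6.61; W sinα = 6.3
Slice 3: Δl = 2.2/cos9.9° = 2.233 m; N'_3 = 178·cos9.9° − 43·2.233 = 79.3; c'Δl = 6.70; W sinα = 30.6
Slice 4: Δl = 1.9/cos16.2° = 1.979 m; N'_4 = 162·cos16.2° − 16·1.979 = 123.9; c'Δl = 5.94; W sinα = 45.2
Slice 5: Δl = 3.0/cos24.0° = 3.284 m; N'_5 = 210·cos24.0° − 4·3.284 = 178.7; c'Δl = 9.85; W sinα = 85.4
Slice 6: Δl = 1.6/cos31.8° = 1.883 m; N'_6 = 79·cos31.8° − 19·1.883 = 31.4; c'Δl = 5.65; W sinα = 41.6
Slice 7: Δl = 2.8/cos39.9° = 3.650 m; N'_7 = 62·cos39.9° − 11·3.650 = 7.4; c'Δl = 10.95; W sinα = 39.8
Σc'Δl = 51.4 kN/m; ΣN' = 528.0 kN/m; ΣW sinα = 247.4 kN/m
Resisting = 51.4 + 528.0·tan35.5° = 51.4 + 376.6 = 428.0 kN/m
FS = 428.0 / 247.4 = 1.730

FS = 1.73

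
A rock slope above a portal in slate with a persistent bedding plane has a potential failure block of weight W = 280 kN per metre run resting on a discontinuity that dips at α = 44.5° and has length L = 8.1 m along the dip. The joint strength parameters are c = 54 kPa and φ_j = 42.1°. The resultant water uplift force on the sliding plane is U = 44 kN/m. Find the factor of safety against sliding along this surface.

FS = 2.95

Resolving the block weight along and normal to the plane and applying the Mohr–Coulomb strength on the joint:
N' = W cosα − U = 280·cos44.5° − 44 = 155.7 kN/m
Driving force T = W sinα = 280·sin44.5° = 196.3 kN/m
Resisting force R = c·L + N'·tanφ_j = 54·8.1 + 155.7·tan42.1° = 437.4 + 140.7 = 578.1 kN/m
FS = R / T = 578.1 / 196.3 = 2.946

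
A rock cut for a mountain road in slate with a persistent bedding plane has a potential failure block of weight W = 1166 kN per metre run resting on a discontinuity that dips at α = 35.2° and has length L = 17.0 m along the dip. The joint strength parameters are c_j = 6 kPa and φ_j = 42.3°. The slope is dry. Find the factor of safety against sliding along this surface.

Resolving the block weight along and normal to the plane and applying the Mohr–Coulomb strength on the joint:
N' = W cosα = 1166·cos35.2° = 952.8 kN/m
Driving force T = W sinα = 1166·sin35.2° = 672.1 kN/m
Resisting force R = c_j·L + N'·tanφ_j = 6·17.0 + 952.8·tan42.3° = 102.0 + 867.0 = 969.0 kN/m
FS = R / T = 969.0 / 672.1 = 1.442

FS = 1.44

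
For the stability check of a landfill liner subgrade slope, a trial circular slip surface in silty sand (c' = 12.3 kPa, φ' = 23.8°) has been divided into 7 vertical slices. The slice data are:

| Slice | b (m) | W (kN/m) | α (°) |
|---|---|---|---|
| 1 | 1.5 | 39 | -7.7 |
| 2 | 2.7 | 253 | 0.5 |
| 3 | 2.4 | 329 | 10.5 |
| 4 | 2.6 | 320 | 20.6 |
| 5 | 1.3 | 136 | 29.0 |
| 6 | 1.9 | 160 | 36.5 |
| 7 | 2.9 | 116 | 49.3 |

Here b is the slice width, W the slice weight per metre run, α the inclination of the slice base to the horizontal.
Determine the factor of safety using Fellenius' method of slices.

FS = 1.83

Ordinary method of slices: FS = Σ[c'·Δl_i + (W_i cosα_i)·tanφ'] / Σ W_i sinα_i, with Δl_i = b_i / cosα_i.
Slice 1: Δl = 1.5/cos(-7.7°) = 1.514 m; N'_1 = 39·cos(-7.7°) = 38.6; c'Δl = 18.62; W sinα = -5.2
Slice 2: Δl = 2.7/cos0.5° = 2.700 m; N'_2 = 253·cos0.5° = 253.0; c'Δl = 33.21; W sinα = 2.2
Slice 3: Δl = 2.4/cos10.5° = 2.441 m; N'_3 = 329·cos10.5° = 323.5; c'Δl = 30.02; W sinα = 60.0
Slice 4: Δl = 2.6/cos20.6° = 2.778 m; N'_4 = 320·cos20.6° = 299.5; c'Δl = 34.16; W sinα = 112.6
Slice 5: Δl = 1.3/cos29.0° = 1.486 m; N'_5 = 136·cos29.0° = 118.9; c'Δl = 18.28; W sinα = 65.9
Slice 6: Δl = 1.9/cos36.5° = 2.364 m; N'_6 = 160·cos36.5° = 128.6; c'Δl = 29.07; W sinα = 95.2
Slice 7: Δl = 2.9/cos49.3° = 4.447 m; N'_7 = 116·cos49.3° = 75.6; c'Δl = 54.70; W sinα = 87.9
Σc'Δl = 218.1 kN/m; ΣN' = 1237.9 kN/m; ΣW sinα = 418.6 kN/m
Resisting = 218.1 + 1237.9·tan23.8° = 218.1 + 546.0 = 764.0 kN/m
FS = 764.0 / 418.6 = 1.825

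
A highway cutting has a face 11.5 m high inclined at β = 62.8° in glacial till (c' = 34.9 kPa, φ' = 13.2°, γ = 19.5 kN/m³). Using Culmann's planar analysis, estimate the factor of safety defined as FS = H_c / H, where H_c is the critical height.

H_c = (4c'/γ) · sinβ cosφ' / [1 − cos(β − φ')]
    = (4·34.9/19.5) · sin62.8°·cos13.2° / [1 − cos49.6°]
    = 7.159 · 0.8659 / 0.3519 = 17.62 m
FS = H_c / H = 17.62 / 11.5 = 1.532

FS = 1.53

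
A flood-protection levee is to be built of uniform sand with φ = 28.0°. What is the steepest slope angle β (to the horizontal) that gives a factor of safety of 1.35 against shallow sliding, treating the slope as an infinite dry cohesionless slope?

For an infinite dry cohesionless slope FS = tanφ/tanβ, so tanβ = tanφ / FS.
tanβ = tan28.0° / 1.35 = 0.5317 / 1.35 = 0.3939
β = arctan(0.3939) = 21.50°

β = 21.5°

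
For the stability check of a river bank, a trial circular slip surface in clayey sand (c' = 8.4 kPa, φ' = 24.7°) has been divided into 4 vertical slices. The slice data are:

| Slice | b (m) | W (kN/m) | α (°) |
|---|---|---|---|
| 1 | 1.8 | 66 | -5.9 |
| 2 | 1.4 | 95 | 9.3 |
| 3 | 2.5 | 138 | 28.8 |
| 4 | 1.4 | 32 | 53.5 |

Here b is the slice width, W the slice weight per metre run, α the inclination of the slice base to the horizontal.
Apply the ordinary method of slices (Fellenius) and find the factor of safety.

FS = 2.07

Ordinary method of slices: FS = Σ[c'·Δl_i + (W_i cosα_i)·tanφ'] / Σ W_i sinα_i, with Δl_i = b_i / cosα_i.
Slice 1: Δl = 1.8/cos(-5.9°) = 1.810 m; N'_1 = 66·cos(-5.9°) = 65.7; c'Δl = 15.20; W sinα = -6.8
Slice 2: Δl = 1.4/cos9.3° = 1.419 m; N'_2 = 95·cos9.3° = 93.8; c'Δl = 11.92; W sinα = 15.4
Slice 3: Δl = 2.5/cos28.8° = 2.853 m; N'_3 = 138·cos28.8° = 120.9; c'Δl = 23.96; W sinα = 66.5
Slice 4: Δl = 1.4/cos53.5° = 2.354 m; N'_4 = 32·cos53.5° = 19.0; c'Δl = 19.77; W sinα = 25.7
Σc'Δl = 70.9 kN/m; ΣN' = 299.4 kN/m; ΣW sinα = 100.8 kN/m
Resisting = 70.9 + 299.4·tan24.7° = 70.9 + 137.7 = 208.5 kN/m
FS = 208.5 / 100.8 = 2.069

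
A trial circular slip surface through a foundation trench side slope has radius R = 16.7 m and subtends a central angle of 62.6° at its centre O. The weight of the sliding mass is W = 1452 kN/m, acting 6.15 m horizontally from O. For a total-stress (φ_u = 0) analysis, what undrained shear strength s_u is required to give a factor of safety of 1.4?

FS = s_u·L_a·R / (W·d), so s_u = FS·W·d / (L_a·R).
Arc length L_a = R·θ = 16.7·(62.6°·π/180) = 16.7·1.0926 = 18.25 m
s_u = 1.4·1452·6.15 / (18.25·16.7) = 12501.7 / 304.71 = 41.03 kPa

s_u = 41.0 kPa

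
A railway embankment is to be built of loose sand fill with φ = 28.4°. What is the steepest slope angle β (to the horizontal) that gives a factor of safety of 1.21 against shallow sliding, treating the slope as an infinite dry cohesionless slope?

For an infinite dry cohesionless slope FS = tanφ/tanβ, so tanβ = tanφ / FS.
tanβ = tan28.4° / 1.21 = 0.5407 / 1.21 = 0.4469
β = arctan(0.4469) = 24.08°

β = 24.1°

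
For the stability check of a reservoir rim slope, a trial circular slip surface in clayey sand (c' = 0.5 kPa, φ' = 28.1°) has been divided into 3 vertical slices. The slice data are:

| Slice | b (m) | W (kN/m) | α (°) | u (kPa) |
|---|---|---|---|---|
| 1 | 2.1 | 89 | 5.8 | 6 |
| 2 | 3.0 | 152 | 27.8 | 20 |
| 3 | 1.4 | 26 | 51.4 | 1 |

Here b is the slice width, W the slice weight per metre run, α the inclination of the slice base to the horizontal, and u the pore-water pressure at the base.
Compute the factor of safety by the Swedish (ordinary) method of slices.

FS = 0.87

Ordinary method of slices: FS = Σ[c'·Δl_i + (W_i cosα_i − u_i·Δl_i)·tanφ'] / Σ W_i sinα_i, with Δl_i = b_i / cosα_i.
Slice 1: Δl = 2.1/cos5.8° = 2.111 m; N'_1 = 89·cos5.8° − 6·2.111 = 75.9; c'Δl = 1.06; W sinα = 9.0
Slice 2: Δl = 3.0/cos27.8° = 3.391 m; N'_2 = 152·cos27.8° − 20·3.391 = 66.6; c'Δl = 1.70; W sinα = 70.9
Slice 3: Δl = 1.4/cos51.4° = 2.244 m; N'_3 = 26·cos51.4° − 1·2.244 = 14.0; c'Δl = 1.12; W sinα = 20.3
Σc'Δl = 3.9 kN/m; ΣN' = 156.5 kN/m; ΣW sinα = 100.2 kN/m
Resisting = 3.9 + 156.5·tan28.1° = 3.9 + 83.6 = 87.4 kN/m
FS = 87.4 / 100.2 = 0.872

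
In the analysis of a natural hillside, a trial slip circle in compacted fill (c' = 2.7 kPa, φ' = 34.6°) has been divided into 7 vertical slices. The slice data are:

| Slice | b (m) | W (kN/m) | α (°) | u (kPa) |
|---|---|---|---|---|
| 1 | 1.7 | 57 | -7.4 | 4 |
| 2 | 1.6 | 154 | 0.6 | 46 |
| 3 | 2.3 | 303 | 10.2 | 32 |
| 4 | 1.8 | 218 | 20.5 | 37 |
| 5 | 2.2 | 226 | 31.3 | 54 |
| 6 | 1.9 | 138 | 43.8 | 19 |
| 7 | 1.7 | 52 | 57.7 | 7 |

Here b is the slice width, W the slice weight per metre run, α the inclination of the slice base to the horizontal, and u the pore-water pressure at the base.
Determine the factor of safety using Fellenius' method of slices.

Ordinary method of slices: FS = Σ[c'·Δl_i + (W_i cosα_i − u_i·Δl_i)·tanφ'] / Σ W_i sinα_i, with Δl_i = b_i / cosα_i.
Slice 1: Δl = 1.7/cos(-7.4°) = 1.714 m; N'_1 = 57·cos(-7.4°) − 4·1.714 = 49.7; c'Δl = 4.63; W sinα = -7.3
Slice 2: Δl = 1.6/cos0.6° = 1.600 m; N'_2 = 154·cos0.6° − 46·1.600 = 80.4; c'Δl = 4.32; W sinα = 1.6
Slice 3: Δl = 2.3/cos10.2° = 2.337 m; N'_3 = 303·cos10.2° − 32·2.337 = 223.4; c'Δl = 6.31; W sinα = 53.7
Slice 4: Δl = 1.8/cos20.5° = 1.922 m; N'_4 = 218·cos20.5° − 37·1.922 = 133.1; c'Δl = 5.19; W sinα = 76.3
Slice 5: Δl = 2.2/cos31.3° = 2.575 m; N'_5 = 226·cos31.3° − 54·2.575 = 54.1; c'Δl = 6.95; W sinα = 117.4
Slice 6: Δl = 1.9/cos43.8° = 2.632 m; N'_6 = 138·cos43.8° − 19·2.632 = 49.6; c'Δl = 7.11; W sinα = 95.5
Slice 7: Δl = 1.7/cos57.7° = 3.181 m; N'_7 = 52·cos57.7° − 7·3.181 = 5.5; c'Δl = 8.59; W sinα = 44.0
Σc'Δl = 43.1 kN/m; ΣN' = 595.8 kN/m; ΣW sinα = 381.2 kN/m
Resisting = 43.1 + 595.8·tan34.6° = 43.1 + 411.0 = 454.1 kN/m
FS = 454.1 / 381.2 = 1.191

FS = 1.19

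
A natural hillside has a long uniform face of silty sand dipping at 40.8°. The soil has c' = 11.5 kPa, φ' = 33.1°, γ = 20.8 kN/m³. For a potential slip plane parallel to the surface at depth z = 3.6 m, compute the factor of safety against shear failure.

FS = 1.07

For an infinite slope with a slip plane parallel to the surface (no pore pressure): FS = [c' + γz cos²β tanφ'] / [γz sinβ cosβ].
γz = 20.8·3.6 = 74.88 kN/m²
Numerator = 11.5 + 74.88·cos²40.8°·tan33.1° = 11.5 + 74.88·0.5730·0.6519 = 39.472 kPa
Denominator = 74.88·sin40.8°·cos40.8° = 74.88·0.6534·0.7570 = 37.038 kPa
FS = 39.472 / 37.038 = 1.066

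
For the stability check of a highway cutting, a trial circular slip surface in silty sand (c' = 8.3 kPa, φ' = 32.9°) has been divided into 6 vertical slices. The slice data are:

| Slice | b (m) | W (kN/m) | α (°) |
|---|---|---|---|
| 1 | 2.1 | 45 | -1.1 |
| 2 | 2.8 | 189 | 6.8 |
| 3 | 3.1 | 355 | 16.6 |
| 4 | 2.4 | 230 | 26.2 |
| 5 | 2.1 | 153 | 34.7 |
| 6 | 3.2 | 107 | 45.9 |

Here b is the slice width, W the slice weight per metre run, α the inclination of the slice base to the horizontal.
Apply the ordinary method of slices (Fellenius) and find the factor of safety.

FS = 2.02

Ordinary method of slices: FS = Σ[c'·Δl_i + (W_i cosα_i)·tanφ'] / Σ W_i sinα_i, with Δl_i = b_i / cosα_i.
Slice 1: Δl = 2.1/cos(-1.1°) = 2.100 m; N'_1 = 45·cos(-1.1°) = 45.0; c'Δl = 17.43; W sinα = -0.9
Slice 2: Δl = 2.8/cos6.8° = 2.820 m; N'_2 = 189·cos6.8° = 187.7; c'Δl = 23.40; W sinα = 22.4
Slice 3: Δl = 3.1/cos16.6° = 3.235 m; N'_3 = 355·cos16.6° = 340.2; c'Δl = 26.85; W sinα = 101.4
Slice 4: Δl = 2.4/cos26.2° = 2.675 m; N'_4 = 230·cos26.2° = 206.4; c'Δl = 22.20; W sinα = 101.5
Slice 5: Δl = 2.1/cos34.7° = 2.554 m; N'_5 = 153·cos34.7° = 125.8; c'Δl = 21.20; W sinα = 87.1
Slice 6: Δl = 3.2/cos45.9° = 4.598 m; N'_6 = 107·cos45.9° = 74.5; c'Δl = 38.17; W sinα = 76.8
Σc'Δl = 149.3 kN/m; ΣN' = 979.5 kN/m; ΣW sinα = 388.4 kN/m
Resisting = 149.3 + 979.5·tan32.9° = 149.3 + 633.7 = 782.9 kN/m
FS = 782.9 / 388.4 = 2.016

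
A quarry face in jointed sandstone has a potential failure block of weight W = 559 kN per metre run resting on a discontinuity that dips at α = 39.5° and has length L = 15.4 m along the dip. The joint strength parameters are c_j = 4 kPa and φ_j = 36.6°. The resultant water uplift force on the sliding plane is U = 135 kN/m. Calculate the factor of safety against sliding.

Resolving the block weight along and normal to the plane and applying the Mohr–Coulomb strength on the joint:
N' = W cosα − U = 559·cos39.5° − 135 = 296.3 kN/m
Driving force T = W sinα = 559·sin39.5° = 355.6 kN/m
Resisting force R = c_j·L + N'·tanφ_j = 4·15.4 + 296.3·tan36.6° = 61.6 + 220.1 = 281.7 kN/m
FS = R / T = 281.7 / 355.6 = 0.792

FS = 0.79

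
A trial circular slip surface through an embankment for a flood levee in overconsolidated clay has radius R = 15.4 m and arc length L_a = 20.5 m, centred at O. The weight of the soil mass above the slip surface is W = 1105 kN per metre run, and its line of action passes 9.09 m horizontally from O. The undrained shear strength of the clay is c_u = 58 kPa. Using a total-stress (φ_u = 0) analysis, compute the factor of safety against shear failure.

FS = 1.82

Taking moments about the centre O, the resisting moment is provided by the undrained shear strength acting along the arc:
M_R = c_u·L_a·R = 58·20.50·15.4 = 18310.6 kN·m/m
M_D = W·d = 1105·9.09 = 10044.5 kN·m/m
FS = M_R / M_D = 18310.6 / 10044.5 = 1.823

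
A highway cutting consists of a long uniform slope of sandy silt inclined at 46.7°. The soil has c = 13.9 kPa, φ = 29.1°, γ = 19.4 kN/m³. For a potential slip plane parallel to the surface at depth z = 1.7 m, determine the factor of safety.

For an infinite slope with a slip plane parallel to the surface (no pore pressure): FS = [c + γz cos²β tanφ] / [γz sinβ cosβ].
γz = 19.4·1.7 = 32.98 kN/m²
Numerator = 13.9 + 32.98·cos²46.7°·tan29.1° = 13.9 + 32.98·0.4703·0.5566 = 22.534 kPa
Denominator = 32.98·sin46.7°·cos46.7° = 32.98·0.7278·0.6858 = 16.461 kPa
FS = 22.534 / 16.461 = 1.369

FS = 1.37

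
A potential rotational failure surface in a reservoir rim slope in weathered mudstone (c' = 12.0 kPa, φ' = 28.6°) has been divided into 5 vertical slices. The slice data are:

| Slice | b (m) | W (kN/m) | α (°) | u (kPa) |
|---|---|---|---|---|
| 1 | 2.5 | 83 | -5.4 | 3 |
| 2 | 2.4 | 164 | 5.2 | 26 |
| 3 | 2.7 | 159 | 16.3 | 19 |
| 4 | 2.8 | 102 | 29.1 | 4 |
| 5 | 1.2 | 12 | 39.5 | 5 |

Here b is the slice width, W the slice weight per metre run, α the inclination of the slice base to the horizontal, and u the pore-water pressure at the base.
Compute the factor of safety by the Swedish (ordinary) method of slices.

Ordinary method of slices: FS = Σ[c'·Δl_i + (W_i cosα_i − u_i·Δl_i)·tanφ'] / Σ W_i sinα_i, with Δl_i = b_i / cosα_i.
Slice 1: Δl = 2.5/cos(-5.4°) = 2.511 m; N'_1 = 83·cos(-5.4°) − 3·2.511 = 75.1; c'Δl = 30.13; W sinα = -7.8
Slice 2: Δl = 2.4/cos5.2° = 2.410 m; N'_2 = 164·cos5.2° − 26·2.410 = 100.7; c'Δl = 28.92; W sinα = 14.9
Slice 3: Δl = 2.7/cos16.3° = 2.813 m; N'_3 = 159·cos16.3° − 19·2.813 = 99.2; c'Δl = 33.76; W sinα = 44.6
Slice 4: Δl = 2.8/cos29.1° = 3.204 m; N'_4 = 102·cos29.1° − 4·3.204 = 76.3; c'Δl = 38.45; W sinα = 49.6
Slice 5: Δl = 1.2/cos39.5° = 1.555 m; N'_5 = 12·cos39.5° − 5·1.555 = 1.5; c'Δl = 18.66; W sinα = 7.6
Σc'Δl = 149.9 kN/m; ΣN' = 352.7 kN/m; ΣW sinα = 108.9 kN/m
Resisting = 149.9 + 352.7·tan28.6° = 149.9 + 192.3 = 342.2 kN/m
FS = 342.2 / 108.9 = 3.142

FS = 3.14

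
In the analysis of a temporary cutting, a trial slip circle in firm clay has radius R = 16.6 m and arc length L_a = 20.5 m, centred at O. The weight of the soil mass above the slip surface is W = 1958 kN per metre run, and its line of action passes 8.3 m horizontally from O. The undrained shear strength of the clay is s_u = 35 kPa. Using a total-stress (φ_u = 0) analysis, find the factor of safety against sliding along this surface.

Taking moments about the centre O, the resisting moment is provided by the undrained shear strength acting along the arc:
M_R = s_u·L_a·R = 35·20.50·16.6 = 11910.5 kN·m/m
M_D = W·d = 1958·8.3 = 16251.4 kN·m/m
FS = M_R / M_D = 11910.5 / 16251.4 = 0.733

FS = 0.73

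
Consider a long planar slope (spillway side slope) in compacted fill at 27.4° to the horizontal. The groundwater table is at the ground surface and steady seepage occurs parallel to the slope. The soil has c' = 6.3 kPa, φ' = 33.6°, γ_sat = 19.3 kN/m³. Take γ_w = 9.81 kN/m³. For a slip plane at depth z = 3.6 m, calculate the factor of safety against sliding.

FS = 0.85

With seepage parallel to the slope and the water table at the surface, the effective normal stress on the slip plane uses the buoyant unit weight γ' = γ_sat − γ_w while the driving shear stress uses γ_sat:
FS = [c' + γ' z cos²β tanφ'] / [γ_sat z sinβ cosβ]
γ' = 19.3 − 9.81 = 9.49 kN/m³
Numerator = 6.3 + 9.49·3.6·cos²27.4°·tan33.6° = 6.3 + 9.49·3.6·0.7882·0.6644 = 24.191 kPa
Denominator = 19.3·3.6·sin27.4°·cos27.4° = 19.3·3.6·0.4602·0.8878 = 28.388 kPa
FS = 24.191 / 28.388 = 0.852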